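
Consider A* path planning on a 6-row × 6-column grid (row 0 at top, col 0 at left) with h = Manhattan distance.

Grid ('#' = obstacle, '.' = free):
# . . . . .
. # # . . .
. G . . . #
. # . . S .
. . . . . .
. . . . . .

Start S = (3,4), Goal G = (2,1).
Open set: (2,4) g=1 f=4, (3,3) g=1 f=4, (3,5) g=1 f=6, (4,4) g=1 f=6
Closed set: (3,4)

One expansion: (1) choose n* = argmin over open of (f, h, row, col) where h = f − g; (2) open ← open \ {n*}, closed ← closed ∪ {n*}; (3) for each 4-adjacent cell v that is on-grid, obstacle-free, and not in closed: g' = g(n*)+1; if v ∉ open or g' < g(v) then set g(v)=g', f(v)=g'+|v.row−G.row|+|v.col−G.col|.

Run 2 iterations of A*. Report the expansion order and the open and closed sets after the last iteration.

order=[(2,4) → (2,3)]; open=[(1,3) g=3 f=6, (1,4) g=2 f=6, (2,2) g=3 f=4, (3,3) g=1 f=4, (3,5) g=1 f=6, (4,4) g=1 f=6]; closed=[(2,3), (2,4), (3,4)]

step 1: expand (2,4) (f=4, h=3) → closed; open now [(1,4) g=2 f=6, (2,3) g=2 f=4, (3,3) g=1 f=4, (3,5) g=1 f=6, (4,4) g=1 f=6]
step 2: expand (2,3) (f=4, h=2) → closed; open now [(1,3) g=3 f=6, (1,4) g=2 f=6, (2,2) g=3 f=4, (3,3) g=1 f=4, (3,5) g=1 f=6, (4,4) g=1 f=6]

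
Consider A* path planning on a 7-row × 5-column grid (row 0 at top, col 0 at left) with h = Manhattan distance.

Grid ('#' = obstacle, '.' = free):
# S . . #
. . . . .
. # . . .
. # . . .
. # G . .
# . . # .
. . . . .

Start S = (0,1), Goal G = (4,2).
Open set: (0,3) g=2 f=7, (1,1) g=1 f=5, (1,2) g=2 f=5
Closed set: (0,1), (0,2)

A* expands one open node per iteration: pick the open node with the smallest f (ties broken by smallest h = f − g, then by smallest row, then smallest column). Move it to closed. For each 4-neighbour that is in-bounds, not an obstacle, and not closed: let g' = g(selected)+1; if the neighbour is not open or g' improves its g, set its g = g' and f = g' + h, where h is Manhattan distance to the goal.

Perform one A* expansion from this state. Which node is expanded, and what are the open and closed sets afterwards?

step 1: expand (1,2) (f=5, h=3) → closed; open now [(0,3) g=2 f=7, (1,1) g=1 f=5, (1,3) g=3 f=7, (2,2) g=3 f=5]

expanded=(1,2); open=[(0,3) g=2 f=7, (1,1) g=1 f=5, (1,3) g=3 f=7, (2,2) g=3 f=5]; closed=[(0,1), (0,2), (1,2)]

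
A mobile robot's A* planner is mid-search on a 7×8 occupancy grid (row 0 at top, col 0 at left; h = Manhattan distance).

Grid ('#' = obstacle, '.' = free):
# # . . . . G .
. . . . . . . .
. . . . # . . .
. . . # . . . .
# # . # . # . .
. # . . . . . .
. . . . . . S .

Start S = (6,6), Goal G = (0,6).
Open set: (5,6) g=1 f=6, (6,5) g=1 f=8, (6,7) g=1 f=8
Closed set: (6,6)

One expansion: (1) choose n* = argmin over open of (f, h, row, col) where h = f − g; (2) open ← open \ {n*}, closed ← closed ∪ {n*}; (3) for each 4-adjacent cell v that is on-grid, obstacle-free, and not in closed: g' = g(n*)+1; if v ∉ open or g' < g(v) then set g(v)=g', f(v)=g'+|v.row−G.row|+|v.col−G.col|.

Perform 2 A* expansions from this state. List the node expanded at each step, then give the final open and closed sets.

step 1: expand (5,6) (f=6, h=5) → closed; open now [(4,6) g=2 f=6, (5,5) g=2 f=8, (5,7) g=2 f=8, (6,5) g=1 f=8, (6,7) g=1 f=8]
step 2: expand (4,6) (f=6, h=4) → closed; open now [(3,6) g=3 f=6, (4,7) g=3 f=8, (5,5) g=2 f=8, (5,7) g=2 f=8, (6,5) g=1 f=8, (6,7) g=1 f=8]

order=[(5,6) → (4,6)]; open=[(3,6) g=3 f=6, (4,7) g=3 f=8, (5,5) g=2 f=8, (5,7) g=2 f=8, (6,5) g=1 f=8, (6,7) g=1 f=8]; closed=[(4,6), (5,6), (6,6)]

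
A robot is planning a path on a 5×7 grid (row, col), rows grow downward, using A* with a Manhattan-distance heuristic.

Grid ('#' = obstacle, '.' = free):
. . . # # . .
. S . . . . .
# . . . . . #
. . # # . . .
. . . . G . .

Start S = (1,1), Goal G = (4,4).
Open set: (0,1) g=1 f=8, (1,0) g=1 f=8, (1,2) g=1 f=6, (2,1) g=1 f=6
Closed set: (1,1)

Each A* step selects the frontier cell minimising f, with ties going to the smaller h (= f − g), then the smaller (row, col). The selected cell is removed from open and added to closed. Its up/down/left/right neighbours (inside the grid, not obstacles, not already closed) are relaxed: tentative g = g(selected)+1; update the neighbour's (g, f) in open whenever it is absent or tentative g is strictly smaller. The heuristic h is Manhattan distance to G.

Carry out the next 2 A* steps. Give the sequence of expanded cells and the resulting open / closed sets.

order=[(1,2) → (1,3)]; open=[(0,1) g=1 f=8, (0,2) g=2 f=8, (1,0) g=1 f=8, (1,4) g=3 f=6, (2,1) g=1 f=6, (2,2) g=2 f=6, (2,3) g=3 f=6]; closed=[(1,1), (1,2), (1,3)]

step 1: expand (1,2) (f=6, h=5) → closed; open now [(0,1) g=1 f=8, (0,2) g=2 f=8, (1,0) g=1 f=8, (1,3) g=2 f=6, (2,1) g=1 f=6, (2,2) g=2 f=6]
step 2: expand (1,3) (f=6, h=4) → closed; open now [(0,1) g=1 f=8, (0,2) g=2 f=8, (1,0) g=1 f=8, (1,4) g=3 f=6, (2,1) g=1 f=6, (2,2) g=2 f=6, (2,3) g=3 f=6]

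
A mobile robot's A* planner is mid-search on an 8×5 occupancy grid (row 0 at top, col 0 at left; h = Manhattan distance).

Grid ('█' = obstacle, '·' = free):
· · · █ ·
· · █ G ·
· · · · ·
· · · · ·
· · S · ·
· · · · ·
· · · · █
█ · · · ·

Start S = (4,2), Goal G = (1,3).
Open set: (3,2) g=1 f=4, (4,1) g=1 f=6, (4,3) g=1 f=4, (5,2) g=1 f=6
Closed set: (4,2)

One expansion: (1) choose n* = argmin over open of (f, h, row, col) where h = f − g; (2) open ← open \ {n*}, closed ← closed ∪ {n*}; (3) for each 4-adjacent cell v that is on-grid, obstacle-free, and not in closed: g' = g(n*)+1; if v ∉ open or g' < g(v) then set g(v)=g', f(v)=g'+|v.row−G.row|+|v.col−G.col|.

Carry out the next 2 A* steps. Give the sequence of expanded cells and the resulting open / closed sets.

step 1: expand (3,2) (f=4, h=3) → closed; open now [(2,2) g=2 f=4, (3,1) g=2 f=6, (3,3) g=2 f=4, (4,1) g=1 f=6, (4,3) g=1 f=4, (5,2) g=1 f=6]
step 2: expand (2,2) (f=4, h=2) → closed; open now [(2,1) g=3 f=6, (2,3) g=3 f=4, (3,1) g=2 f=6, (3,3) g=2 f=4, (4,1) g=1 f=6, (4,3) g=1 f=4, (5,2) g=1 f=6]

order=[(3,2) → (2,2)]; open=[(2,1) g=3 f=6, (2,3) g=3 f=4, (3,1) g=2 f=6, (3,3) g=2 f=4, (4,1) g=1 f=6, (4,3) g=1 f=4, (5,2) g=1 f=6]; closed=[(2,2), (3,2), (4,2)]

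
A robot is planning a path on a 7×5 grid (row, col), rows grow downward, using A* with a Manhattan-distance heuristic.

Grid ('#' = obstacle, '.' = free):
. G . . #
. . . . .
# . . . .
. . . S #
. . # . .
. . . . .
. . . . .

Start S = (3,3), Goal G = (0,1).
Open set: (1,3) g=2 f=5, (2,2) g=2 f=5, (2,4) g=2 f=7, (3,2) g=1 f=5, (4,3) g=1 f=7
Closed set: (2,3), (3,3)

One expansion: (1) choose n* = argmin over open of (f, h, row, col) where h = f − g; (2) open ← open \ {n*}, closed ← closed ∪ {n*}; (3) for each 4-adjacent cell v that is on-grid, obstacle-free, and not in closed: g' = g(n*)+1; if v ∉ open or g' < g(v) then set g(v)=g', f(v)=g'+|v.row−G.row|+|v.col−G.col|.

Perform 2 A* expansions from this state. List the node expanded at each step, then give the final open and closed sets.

step 1: expand (1,3) (f=5, h=3) → closed; open now [(0,3) g=3 f=5, (1,2) g=3 f=5, (1,4) g=3 f=7, (2,2) g=2 f=5, (2,4) g=2 f=7, (3,2) g=1 f=5, (4,3) g=1 f=7]
step 2: expand (0,3) (f=5, h=2) → closed; open now [(0,2) g=4 f=5, (1,2) g=3 f=5, (1,4) g=3 f=7, (2,2) g=2 f=5, (2,4) g=2 f=7, (3,2) g=1 f=5, (4,3) g=1 f=7]

order=[(1,3) → (0,3)]; open=[(0,2) g=4 f=5, (1,2) g=3 f=5, (1,4) g=3 f=7, (2,2) g=2 f=5, (2,4) g=2 f=7, (3,2) g=1 f=5, (4,3) g=1 f=7]; closed=[(0,3), (1,3), (2,3), (3,3)]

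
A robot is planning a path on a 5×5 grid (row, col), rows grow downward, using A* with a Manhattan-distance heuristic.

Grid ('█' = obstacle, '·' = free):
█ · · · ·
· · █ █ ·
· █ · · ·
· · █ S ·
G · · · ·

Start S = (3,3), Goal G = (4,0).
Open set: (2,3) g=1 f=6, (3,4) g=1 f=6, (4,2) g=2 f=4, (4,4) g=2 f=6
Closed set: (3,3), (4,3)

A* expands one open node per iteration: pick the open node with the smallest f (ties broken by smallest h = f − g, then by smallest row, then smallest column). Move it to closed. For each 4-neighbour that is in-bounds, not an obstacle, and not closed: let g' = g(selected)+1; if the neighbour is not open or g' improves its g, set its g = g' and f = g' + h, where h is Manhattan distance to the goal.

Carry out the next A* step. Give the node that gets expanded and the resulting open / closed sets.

expanded=(4,2); open=[(2,3) g=1 f=6, (3,4) g=1 f=6, (4,1) g=3 f=4, (4,4) g=2 f=6]; closed=[(3,3), (4,2), (4,3)]

step 1: expand (4,2) (f=4, h=2) → closed; open now [(2,3) g=1 f=6, (3,4) g=1 f=6, (4,1) g=3 f=4, (4,4) g=2 f=6]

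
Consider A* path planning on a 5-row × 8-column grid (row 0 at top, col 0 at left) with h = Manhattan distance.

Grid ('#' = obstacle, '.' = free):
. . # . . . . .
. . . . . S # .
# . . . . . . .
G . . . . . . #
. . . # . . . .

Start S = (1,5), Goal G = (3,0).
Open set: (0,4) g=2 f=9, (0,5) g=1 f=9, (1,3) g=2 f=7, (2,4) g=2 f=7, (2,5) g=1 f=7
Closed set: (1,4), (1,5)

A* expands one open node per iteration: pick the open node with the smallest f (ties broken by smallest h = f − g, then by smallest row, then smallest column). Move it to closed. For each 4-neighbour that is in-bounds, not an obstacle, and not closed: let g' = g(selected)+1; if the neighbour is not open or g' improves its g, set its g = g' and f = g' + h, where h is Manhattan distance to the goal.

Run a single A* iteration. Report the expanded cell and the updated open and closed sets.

expanded=(1,3); open=[(0,3) g=3 f=9, (0,4) g=2 f=9, (0,5) g=1 f=9, (1,2) g=3 f=7, (2,3) g=3 f=7, (2,4) g=2 f=7, (2,5) g=1 f=7]; closed=[(1,3), (1,4), (1,5)]

step 1: expand (1,3) (f=7, h=5) → closed; open now [(0,3) g=3 f=9, (0,4) g=2 f=9, (0,5) g=1 f=9, (1,2) g=3 f=7, (2,3) g=3 f=7, (2,4) g=2 f=7, (2,5) g=1 f=7]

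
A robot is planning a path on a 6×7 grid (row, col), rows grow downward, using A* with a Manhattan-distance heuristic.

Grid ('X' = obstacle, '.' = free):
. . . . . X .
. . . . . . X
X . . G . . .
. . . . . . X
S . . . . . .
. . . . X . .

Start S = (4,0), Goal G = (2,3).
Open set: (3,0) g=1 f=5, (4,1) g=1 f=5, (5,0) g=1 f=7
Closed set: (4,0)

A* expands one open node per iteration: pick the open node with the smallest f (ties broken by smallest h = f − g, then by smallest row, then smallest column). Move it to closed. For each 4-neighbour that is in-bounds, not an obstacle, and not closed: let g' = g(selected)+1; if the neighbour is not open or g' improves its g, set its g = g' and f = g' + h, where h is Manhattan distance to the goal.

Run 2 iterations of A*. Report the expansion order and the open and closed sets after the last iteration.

order=[(3,0) → (3,1)]; open=[(2,1) g=3 f=5, (3,2) g=3 f=5, (4,1) g=1 f=5, (5,0) g=1 f=7]; closed=[(3,0), (3,1), (4,0)]

step 1: expand (3,0) (f=5, h=4) → closed; open now [(3,1) g=2 f=5, (4,1) g=1 f=5, (5,0) g=1 f=7]
step 2: expand (3,1) (f=5, h=3) → closed; open now [(2,1) g=3 f=5, (3,2) g=3 f=5, (4,1) g=1 f=5, (5,0) g=1 f=7]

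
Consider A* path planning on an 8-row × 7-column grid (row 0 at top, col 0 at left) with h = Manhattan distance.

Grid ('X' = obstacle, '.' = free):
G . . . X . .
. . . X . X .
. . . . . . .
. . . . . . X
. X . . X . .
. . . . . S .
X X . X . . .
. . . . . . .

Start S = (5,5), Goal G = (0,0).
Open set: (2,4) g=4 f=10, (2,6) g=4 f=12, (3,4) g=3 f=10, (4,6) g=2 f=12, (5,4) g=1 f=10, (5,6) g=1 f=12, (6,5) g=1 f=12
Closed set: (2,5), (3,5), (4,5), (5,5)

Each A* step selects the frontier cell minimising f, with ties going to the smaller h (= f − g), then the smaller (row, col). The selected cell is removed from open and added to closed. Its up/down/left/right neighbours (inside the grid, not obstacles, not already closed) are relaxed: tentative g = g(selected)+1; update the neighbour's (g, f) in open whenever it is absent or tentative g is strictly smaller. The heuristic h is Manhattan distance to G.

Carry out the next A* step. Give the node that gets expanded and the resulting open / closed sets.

step 1: expand (2,4) (f=10, h=6) → closed; open now [(1,4) g=5 f=10, (2,3) g=5 f=10, (2,6) g=4 f=12, (3,4) g=3 f=10, (4,6) g=2 f=12, (5,4) g=1 f=10, (5,6) g=1 f=12, (6,5) g=1 f=12]

expanded=(2,4); open=[(1,4) g=5 f=10, (2,3) g=5 f=10, (2,6) g=4 f=12, (3,4) g=3 f=10, (4,6) g=2 f=12, (5,4) g=1 f=10, (5,6) g=1 f=12, (6,5) g=1 f=12]; closed=[(2,4), (2,5), (3,5), (4,5), (5,5)]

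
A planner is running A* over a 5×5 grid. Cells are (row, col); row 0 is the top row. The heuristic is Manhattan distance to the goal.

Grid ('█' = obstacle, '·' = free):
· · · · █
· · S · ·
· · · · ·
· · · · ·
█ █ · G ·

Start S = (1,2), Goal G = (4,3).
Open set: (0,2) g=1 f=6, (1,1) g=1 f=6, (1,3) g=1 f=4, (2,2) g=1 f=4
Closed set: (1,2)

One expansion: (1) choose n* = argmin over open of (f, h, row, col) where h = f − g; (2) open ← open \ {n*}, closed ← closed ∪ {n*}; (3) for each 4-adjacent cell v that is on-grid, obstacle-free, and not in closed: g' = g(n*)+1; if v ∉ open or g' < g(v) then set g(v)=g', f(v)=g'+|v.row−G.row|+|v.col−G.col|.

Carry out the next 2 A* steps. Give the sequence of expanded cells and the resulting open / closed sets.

order=[(1,3) → (2,3)]; open=[(0,2) g=1 f=6, (0,3) g=2 f=6, (1,1) g=1 f=6, (1,4) g=2 f=6, (2,2) g=1 f=4, (2,4) g=3 f=6, (3,3) g=3 f=4]; closed=[(1,2), (1,3), (2,3)]

step 1: expand (1,3) (f=4, h=3) → closed; open now [(0,2) g=1 f=6, (0,3) g=2 f=6, (1,1) g=1 f=6, (1,4) g=2 f=6, (2,2) g=1 f=4, (2,3) g=2 f=4]
step 2: expand (2,3) (f=4, h=2) → closed; open now [(0,2) g=1 f=6, (0,3) g=2 f=6, (1,1) g=1 f=6, (1,4) g=2 f=6, (2,2) g=1 f=4, (2,4) g=3 f=6, (3,3) g=3 f=4]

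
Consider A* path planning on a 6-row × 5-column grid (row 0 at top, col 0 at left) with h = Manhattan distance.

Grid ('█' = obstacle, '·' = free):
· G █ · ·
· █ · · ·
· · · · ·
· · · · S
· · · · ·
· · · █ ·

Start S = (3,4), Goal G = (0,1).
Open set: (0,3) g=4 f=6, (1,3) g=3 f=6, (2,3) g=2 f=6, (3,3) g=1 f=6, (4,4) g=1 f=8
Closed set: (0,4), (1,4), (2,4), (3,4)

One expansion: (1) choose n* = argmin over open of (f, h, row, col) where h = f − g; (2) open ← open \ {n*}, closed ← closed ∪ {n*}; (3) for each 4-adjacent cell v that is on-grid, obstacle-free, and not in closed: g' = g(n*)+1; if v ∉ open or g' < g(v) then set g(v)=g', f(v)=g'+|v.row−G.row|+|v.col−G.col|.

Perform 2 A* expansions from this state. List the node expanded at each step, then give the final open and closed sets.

order=[(0,3) → (1,3)]; open=[(1,2) g=4 f=6, (2,3) g=2 f=6, (3,3) g=1 f=6, (4,4) g=1 f=8]; closed=[(0,3), (0,4), (1,3), (1,4), (2,4), (3,4)]

step 1: expand (0,3) (f=6, h=2) → closed; open now [(1,3) g=3 f=6, (2,3) g=2 f=6, (3,3) g=1 f=6, (4,4) g=1 f=8]
step 2: expand (1,3) (f=6, h=3) → closed; open now [(1,2) g=4 f=6, (2,3) g=2 f=6, (3,3) g=1 f=6, (4,4) g=1 f=8]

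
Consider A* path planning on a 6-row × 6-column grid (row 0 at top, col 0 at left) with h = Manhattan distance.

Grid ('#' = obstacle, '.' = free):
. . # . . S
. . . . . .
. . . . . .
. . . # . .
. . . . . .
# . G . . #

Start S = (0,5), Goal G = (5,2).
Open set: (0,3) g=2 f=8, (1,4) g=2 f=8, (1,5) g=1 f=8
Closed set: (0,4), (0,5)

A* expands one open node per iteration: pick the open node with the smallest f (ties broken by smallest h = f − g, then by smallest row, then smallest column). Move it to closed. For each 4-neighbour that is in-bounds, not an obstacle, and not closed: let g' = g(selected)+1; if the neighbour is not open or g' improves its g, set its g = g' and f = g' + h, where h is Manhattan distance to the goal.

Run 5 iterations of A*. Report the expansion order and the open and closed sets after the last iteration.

order=[(0,3) → (1,3) → (1,2) → (2,2) → (3,2)]; open=[(1,1) g=5 f=10, (1,4) g=2 f=8, (1,5) g=1 f=8, (2,1) g=6 f=10, (2,3) g=4 f=8, (3,1) g=7 f=10, (4,2) g=7 f=8]; closed=[(0,3), (0,4), (0,5), (1,2), (1,3), (2,2), (3,2)]

step 1: expand (0,3) (f=8, h=6) → closed; open now [(1,3) g=3 f=8, (1,4) g=2 f=8, (1,5) g=1 f=8]
step 2: expand (1,3) (f=8, h=5) → closed; open now [(1,2) g=4 f=8, (1,4) g=2 f=8, (1,5) g=1 f=8, (2,3) g=4 f=8]
step 3: expand (1,2) (f=8, h=4) → closed; open now [(1,1) g=5 f=10, (1,4) g=2 f=8, (1,5) g=1 f=8, (2,2) g=5 f=8, (2,3) g=4 f=8]
step 4: expand (2,2) (f=8, h=3) → closed; open now [(1,1) g=5 f=10, (1,4) g=2 f=8, (1,5) g=1 f=8, (2,1) g=6 f=10, (2,3) g=4 f=8, (3,2) g=6 f=8]
step 5: expand (3,2) (f=8, h=2) → closed; open now [(1,1) g=5 f=10, (1,4) g=2 f=8, (1,5) g=1 f=8, (2,1) g=6 f=10, (2,3) g=4 f=8, (3,1) g=7 f=10, (4,2) g=7 f=8]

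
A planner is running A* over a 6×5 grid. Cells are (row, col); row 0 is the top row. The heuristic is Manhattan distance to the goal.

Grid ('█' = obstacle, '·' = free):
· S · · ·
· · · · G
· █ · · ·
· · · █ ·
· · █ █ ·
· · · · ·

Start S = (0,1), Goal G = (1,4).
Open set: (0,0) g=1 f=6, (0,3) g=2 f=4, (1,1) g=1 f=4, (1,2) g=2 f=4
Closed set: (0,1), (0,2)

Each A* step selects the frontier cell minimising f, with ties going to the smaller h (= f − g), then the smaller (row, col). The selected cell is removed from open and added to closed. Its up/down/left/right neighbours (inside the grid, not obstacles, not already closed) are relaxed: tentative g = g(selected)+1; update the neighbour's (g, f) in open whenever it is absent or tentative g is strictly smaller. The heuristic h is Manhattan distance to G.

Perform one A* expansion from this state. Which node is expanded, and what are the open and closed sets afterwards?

step 1: expand (0,3) (f=4, h=2) → closed; open now [(0,0) g=1 f=6, (0,4) g=3 f=4, (1,1) g=1 f=4, (1,2) g=2 f=4, (1,3) g=3 f=4]

expanded=(0,3); open=[(0,0) g=1 f=6, (0,4) g=3 f=4, (1,1) g=1 f=4, (1,2) g=2 f=4, (1,3) g=3 f=4]; closed=[(0,1), (0,2), (0,3)]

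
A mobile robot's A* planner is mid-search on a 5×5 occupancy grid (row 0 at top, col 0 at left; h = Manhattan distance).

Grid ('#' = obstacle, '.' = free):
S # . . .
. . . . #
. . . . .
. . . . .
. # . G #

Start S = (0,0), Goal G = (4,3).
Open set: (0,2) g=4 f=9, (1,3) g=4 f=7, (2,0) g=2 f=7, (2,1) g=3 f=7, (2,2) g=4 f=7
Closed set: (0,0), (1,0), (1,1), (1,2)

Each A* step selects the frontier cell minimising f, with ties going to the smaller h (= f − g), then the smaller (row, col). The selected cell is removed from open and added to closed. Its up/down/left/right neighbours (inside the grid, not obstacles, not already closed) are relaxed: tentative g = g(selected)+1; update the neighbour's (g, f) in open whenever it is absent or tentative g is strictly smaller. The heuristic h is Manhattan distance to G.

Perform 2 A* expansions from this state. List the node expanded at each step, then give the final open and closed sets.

step 1: expand (1,3) (f=7, h=3) → closed; open now [(0,2) g=4 f=9, (0,3) g=5 f=9, (2,0) g=2 f=7, (2,1) g=3 f=7, (2,2) g=4 f=7, (2,3) g=5 f=7]
step 2: expand (2,3) (f=7, h=2) → closed; open now [(0,2) g=4 f=9, (0,3) g=5 f=9, (2,0) g=2 f=7, (2,1) g=3 f=7, (2,2) g=4 f=7, (2,4) g=6 f=9, (3,3) g=6 f=7]

order=[(1,3) → (2,3)]; open=[(0,2) g=4 f=9, (0,3) g=5 f=9, (2,0) g=2 f=7, (2,1) g=3 f=7, (2,2) g=4 f=7, (2,4) g=6 f=9, (3,3) g=6 f=7]; closed=[(0,0), (1,0), (1,1), (1,2), (1,3), (2,3)]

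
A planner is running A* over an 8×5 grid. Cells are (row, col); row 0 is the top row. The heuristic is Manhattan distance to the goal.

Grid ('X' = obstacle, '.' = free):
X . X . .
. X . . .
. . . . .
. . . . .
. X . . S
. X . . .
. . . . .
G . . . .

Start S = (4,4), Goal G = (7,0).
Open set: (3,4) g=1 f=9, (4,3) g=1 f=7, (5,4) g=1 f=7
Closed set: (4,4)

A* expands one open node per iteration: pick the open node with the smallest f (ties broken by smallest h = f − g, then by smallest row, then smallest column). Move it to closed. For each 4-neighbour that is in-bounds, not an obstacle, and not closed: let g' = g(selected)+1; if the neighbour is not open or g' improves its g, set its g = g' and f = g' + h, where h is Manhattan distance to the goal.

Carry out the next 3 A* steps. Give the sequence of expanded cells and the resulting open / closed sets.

order=[(4,3) → (4,2) → (5,2)]; open=[(3,2) g=3 f=9, (3,3) g=2 f=9, (3,4) g=1 f=9, (5,3) g=2 f=7, (5,4) g=1 f=7, (6,2) g=4 f=7]; closed=[(4,2), (4,3), (4,4), (5,2)]

step 1: expand (4,3) (f=7, h=6) → closed; open now [(3,3) g=2 f=9, (3,4) g=1 f=9, (4,2) g=2 f=7, (5,3) g=2 f=7, (5,4) g=1 f=7]
step 2: expand (4,2) (f=7, h=5) → closed; open now [(3,2) g=3 f=9, (3,3) g=2 f=9, (3,4) g=1 f=9, (5,2) g=3 f=7, (5,3) g=2 f=7, (5,4) g=1 f=7]
step 3: expand (5,2) (f=7, h=4) → closed; open now [(3,2) g=3 f=9, (3,3) g=2 f=9, (3,4) g=1 f=9, (5,3) g=2 f=7, (5,4) g=1 f=7, (6,2) g=4 f=7]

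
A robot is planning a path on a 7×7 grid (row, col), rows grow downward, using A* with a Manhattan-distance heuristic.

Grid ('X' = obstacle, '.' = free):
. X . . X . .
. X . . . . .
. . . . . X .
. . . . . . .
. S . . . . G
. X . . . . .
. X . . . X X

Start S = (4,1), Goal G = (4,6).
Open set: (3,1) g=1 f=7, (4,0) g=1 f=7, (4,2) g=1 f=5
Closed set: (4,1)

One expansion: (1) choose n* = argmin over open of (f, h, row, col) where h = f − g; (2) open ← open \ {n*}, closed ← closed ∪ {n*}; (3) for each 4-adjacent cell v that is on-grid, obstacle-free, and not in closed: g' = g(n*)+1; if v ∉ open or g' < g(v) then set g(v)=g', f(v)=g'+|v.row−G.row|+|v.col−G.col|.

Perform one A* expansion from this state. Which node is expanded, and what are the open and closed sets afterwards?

step 1: expand (4,2) (f=5, h=4) → closed; open now [(3,1) g=1 f=7, (3,2) g=2 f=7, (4,0) g=1 f=7, (4,3) g=2 f=5, (5,2) g=2 f=7]

expanded=(4,2); open=[(3,1) g=1 f=7, (3,2) g=2 f=7, (4,0) g=1 f=7, (4,3) g=2 f=5, (5,2) g=2 f=7]; closed=[(4,1), (4,2)]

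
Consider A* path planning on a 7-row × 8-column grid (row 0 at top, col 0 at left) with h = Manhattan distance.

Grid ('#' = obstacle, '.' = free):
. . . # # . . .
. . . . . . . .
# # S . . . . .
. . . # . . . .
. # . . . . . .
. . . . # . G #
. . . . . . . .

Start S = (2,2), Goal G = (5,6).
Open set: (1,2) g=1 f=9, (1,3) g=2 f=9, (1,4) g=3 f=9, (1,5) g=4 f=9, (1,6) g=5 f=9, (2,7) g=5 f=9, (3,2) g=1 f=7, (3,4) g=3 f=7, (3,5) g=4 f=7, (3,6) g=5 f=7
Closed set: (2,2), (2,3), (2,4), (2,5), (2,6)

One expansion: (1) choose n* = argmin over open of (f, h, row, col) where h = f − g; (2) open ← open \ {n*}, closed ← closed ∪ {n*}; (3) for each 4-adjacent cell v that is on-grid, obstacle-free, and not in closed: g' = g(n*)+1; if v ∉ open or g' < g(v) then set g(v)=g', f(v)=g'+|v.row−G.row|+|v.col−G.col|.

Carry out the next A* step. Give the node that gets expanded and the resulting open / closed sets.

step 1: expand (3,6) (f=7, h=2) → closed; open now [(1,2) g=1 f=9, (1,3) g=2 f=9, (1,4) g=3 f=9, (1,5) g=4 f=9, (1,6) g=5 f=9, (2,7) g=5 f=9, (3,2) g=1 f=7, (3,4) g=3 f=7, (3,5) g=4 f=7, (3,7) g=6 f=9, (4,6) g=6 f=7]

expanded=(3,6); open=[(1,2) g=1 f=9, (1,3) g=2 f=9, (1,4) g=3 f=9, (1,5) g=4 f=9, (1,6) g=5 f=9, (2,7) g=5 f=9, (3,2) g=1 f=7, (3,4) g=3 f=7, (3,5) g=4 f=7, (3,7) g=6 f=9, (4,6) g=6 f=7]; closed=[(2,2), (2,3), (2,4), (2,5), (2,6), (3,6)]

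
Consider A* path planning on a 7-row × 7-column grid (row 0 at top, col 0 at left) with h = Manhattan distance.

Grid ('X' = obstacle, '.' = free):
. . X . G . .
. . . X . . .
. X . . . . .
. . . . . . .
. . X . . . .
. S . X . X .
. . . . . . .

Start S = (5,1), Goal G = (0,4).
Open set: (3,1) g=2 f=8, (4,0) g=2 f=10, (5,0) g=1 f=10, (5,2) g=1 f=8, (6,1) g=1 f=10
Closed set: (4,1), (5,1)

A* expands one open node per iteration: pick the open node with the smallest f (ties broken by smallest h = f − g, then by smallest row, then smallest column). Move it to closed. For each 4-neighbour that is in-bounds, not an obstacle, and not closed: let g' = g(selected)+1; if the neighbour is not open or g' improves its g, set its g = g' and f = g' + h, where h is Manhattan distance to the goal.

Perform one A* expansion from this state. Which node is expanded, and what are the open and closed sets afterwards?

expanded=(3,1); open=[(3,0) g=3 f=10, (3,2) g=3 f=8, (4,0) g=2 f=10, (5,0) g=1 f=10, (5,2) g=1 f=8, (6,1) g=1 f=10]; closed=[(3,1), (4,1), (5,1)]

step 1: expand (3,1) (f=8, h=6) → closed; open now [(3,0) g=3 f=10, (3,2) g=3 f=8, (4,0) g=2 f=10, (5,0) g=1 f=10, (5,2) g=1 f=8, (6,1) g=1 f=10]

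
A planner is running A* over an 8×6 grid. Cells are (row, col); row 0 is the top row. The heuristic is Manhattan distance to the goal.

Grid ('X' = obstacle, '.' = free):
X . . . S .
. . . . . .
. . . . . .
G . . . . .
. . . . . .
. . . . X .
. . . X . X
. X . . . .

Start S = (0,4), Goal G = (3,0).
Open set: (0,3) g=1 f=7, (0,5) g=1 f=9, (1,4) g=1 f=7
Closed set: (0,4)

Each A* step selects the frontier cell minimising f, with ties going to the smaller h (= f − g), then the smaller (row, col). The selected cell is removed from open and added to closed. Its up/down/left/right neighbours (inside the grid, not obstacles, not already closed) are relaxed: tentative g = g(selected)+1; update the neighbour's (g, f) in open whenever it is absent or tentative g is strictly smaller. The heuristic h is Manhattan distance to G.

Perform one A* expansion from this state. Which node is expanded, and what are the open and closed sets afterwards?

step 1: expand (0,3) (f=7, h=6) → closed; open now [(0,2) g=2 f=7, (0,5) g=1 f=9, (1,3) g=2 f=7, (1,4) g=1 f=7]

expanded=(0,3); open=[(0,2) g=2 f=7, (0,5) g=1 f=9, (1,3) g=2 f=7, (1,4) g=1 f=7]; closed=[(0,3), (0,4)]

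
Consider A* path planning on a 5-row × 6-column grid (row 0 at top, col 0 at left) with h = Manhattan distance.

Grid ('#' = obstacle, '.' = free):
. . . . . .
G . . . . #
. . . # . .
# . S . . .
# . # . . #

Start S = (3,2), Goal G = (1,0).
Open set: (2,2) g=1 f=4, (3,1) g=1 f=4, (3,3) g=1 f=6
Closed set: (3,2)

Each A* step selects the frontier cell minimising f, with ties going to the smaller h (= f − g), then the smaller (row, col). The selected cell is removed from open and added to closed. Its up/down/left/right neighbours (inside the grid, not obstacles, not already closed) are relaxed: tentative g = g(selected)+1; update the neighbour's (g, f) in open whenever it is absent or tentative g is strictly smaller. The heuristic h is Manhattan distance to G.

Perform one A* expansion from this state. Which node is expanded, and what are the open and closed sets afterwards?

expanded=(2,2); open=[(1,2) g=2 f=4, (2,1) g=2 f=4, (3,1) g=1 f=4, (3,3) g=1 f=6]; closed=[(2,2), (3,2)]

step 1: expand (2,2) (f=4, h=3) → closed; open now [(1,2) g=2 f=4, (2,1) g=2 f=4, (3,1) g=1 f=4, (3,3) g=1 f=6]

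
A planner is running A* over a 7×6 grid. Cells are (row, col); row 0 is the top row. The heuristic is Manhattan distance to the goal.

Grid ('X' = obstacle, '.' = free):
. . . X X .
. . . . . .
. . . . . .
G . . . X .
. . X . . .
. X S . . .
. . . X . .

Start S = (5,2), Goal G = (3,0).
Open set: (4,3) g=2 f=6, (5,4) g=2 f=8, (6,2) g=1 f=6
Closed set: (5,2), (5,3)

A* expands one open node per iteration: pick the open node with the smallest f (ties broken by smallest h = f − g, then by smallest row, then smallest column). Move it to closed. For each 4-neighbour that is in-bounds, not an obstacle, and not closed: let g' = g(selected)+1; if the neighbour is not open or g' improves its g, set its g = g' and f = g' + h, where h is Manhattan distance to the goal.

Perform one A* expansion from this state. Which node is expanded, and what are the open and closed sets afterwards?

expanded=(4,3); open=[(3,3) g=3 f=6, (4,4) g=3 f=8, (5,4) g=2 f=8, (6,2) g=1 f=6]; closed=[(4,3), (5,2), (5,3)]

step 1: expand (4,3) (f=6, h=4) → closed; open now [(3,3) g=3 f=6, (4,4) g=3 f=8, (5,4) g=2 f=8, (6,2) g=1 f=6]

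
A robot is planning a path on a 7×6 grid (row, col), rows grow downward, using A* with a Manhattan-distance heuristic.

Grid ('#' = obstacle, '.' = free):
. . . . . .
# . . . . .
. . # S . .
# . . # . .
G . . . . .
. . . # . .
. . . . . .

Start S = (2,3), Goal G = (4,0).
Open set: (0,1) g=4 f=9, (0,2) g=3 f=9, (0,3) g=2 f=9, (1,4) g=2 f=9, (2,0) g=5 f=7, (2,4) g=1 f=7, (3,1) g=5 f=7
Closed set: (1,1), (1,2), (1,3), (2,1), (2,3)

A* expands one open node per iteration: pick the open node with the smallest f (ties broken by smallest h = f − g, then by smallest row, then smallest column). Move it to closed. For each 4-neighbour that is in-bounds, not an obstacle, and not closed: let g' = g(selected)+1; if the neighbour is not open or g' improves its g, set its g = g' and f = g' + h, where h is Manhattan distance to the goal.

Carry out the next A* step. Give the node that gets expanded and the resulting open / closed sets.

expanded=(2,0); open=[(0,1) g=4 f=9, (0,2) g=3 f=9, (0,3) g=2 f=9, (1,4) g=2 f=9, (2,4) g=1 f=7, (3,1) g=5 f=7]; closed=[(1,1), (1,2), (1,3), (2,0), (2,1), (2,3)]

step 1: expand (2,0) (f=7, h=2) → closed; open now [(0,1) g=4 f=9, (0,2) g=3 f=9, (0,3) g=2 f=9, (1,4) g=2 f=9, (2,4) g=1 f=7, (3,1) g=5 f=7]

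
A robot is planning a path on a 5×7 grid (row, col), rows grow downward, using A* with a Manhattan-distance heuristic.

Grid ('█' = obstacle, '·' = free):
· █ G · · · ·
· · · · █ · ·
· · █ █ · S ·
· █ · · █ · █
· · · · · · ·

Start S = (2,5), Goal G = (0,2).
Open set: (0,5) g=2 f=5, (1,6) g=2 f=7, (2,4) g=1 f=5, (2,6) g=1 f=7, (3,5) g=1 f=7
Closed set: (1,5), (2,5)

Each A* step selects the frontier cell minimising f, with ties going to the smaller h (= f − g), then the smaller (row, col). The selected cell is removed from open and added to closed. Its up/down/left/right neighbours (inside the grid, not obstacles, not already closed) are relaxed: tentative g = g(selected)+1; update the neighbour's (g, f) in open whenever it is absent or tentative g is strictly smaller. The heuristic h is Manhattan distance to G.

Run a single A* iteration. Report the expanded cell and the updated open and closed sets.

step 1: expand (0,5) (f=5, h=3) → closed; open now [(0,4) g=3 f=5, (0,6) g=3 f=7, (1,6) g=2 f=7, (2,4) g=1 f=5, (2,6) g=1 f=7, (3,5) g=1 f=7]

expanded=(0,5); open=[(0,4) g=3 f=5, (0,6) g=3 f=7, (1,6) g=2 f=7, (2,4) g=1 f=5, (2,6) g=1 f=7, (3,5) g=1 f=7]; closed=[(0,5), (1,5), (2,5)]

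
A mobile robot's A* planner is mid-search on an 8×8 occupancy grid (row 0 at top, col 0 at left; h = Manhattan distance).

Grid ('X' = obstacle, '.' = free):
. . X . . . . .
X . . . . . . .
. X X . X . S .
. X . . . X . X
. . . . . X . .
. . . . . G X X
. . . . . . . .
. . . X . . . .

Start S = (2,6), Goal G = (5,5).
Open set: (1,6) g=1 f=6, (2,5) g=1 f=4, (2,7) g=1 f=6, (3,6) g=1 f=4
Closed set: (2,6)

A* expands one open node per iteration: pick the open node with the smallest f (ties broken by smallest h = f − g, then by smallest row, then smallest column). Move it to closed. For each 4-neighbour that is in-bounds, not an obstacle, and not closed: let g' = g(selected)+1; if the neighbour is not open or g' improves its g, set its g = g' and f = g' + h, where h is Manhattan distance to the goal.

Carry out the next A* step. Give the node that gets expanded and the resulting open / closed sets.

step 1: expand (2,5) (f=4, h=3) → closed; open now [(1,5) g=2 f=6, (1,6) g=1 f=6, (2,7) g=1 f=6, (3,6) g=1 f=4]

expanded=(2,5); open=[(1,5) g=2 f=6, (1,6) g=1 f=6, (2,7) g=1 f=6, (3,6) g=1 f=4]; closed=[(2,5), (2,6)]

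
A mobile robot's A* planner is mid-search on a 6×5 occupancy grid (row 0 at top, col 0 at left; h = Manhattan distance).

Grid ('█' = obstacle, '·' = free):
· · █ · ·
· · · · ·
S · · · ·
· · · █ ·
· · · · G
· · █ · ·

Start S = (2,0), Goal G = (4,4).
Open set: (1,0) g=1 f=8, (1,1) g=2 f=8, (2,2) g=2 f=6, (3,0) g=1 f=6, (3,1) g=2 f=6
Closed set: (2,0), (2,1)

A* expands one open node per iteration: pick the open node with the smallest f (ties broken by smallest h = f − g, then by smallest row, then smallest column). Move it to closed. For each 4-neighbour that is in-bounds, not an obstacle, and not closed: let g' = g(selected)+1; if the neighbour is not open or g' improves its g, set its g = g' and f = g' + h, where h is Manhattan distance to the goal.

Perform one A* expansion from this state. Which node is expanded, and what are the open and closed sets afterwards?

expanded=(2,2); open=[(1,0) g=1 f=8, (1,1) g=2 f=8, (1,2) g=3 f=8, (2,3) g=3 f=6, (3,0) g=1 f=6, (3,1) g=2 f=6, (3,2) g=3 f=6]; closed=[(2,0), (2,1), (2,2)]

step 1: expand (2,2) (f=6, h=4) → closed; open now [(1,0) g=1 f=8, (1,1) g=2 f=8, (1,2) g=3 f=8, (2,3) g=3 f=6, (3,0) g=1 f=6, (3,1) g=2 f=6, (3,2) g=3 f=6]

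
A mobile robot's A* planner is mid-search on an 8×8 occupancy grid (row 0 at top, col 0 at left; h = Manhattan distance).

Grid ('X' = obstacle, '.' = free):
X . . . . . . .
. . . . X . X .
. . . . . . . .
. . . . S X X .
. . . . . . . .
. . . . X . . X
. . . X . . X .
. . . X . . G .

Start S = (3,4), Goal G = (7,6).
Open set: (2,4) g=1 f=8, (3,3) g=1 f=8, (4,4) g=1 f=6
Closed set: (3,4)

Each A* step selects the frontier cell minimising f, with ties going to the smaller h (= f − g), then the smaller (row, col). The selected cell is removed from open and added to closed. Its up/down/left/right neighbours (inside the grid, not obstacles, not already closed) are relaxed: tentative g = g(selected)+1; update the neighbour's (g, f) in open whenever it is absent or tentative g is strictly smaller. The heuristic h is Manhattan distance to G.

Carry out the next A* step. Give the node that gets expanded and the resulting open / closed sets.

step 1: expand (4,4) (f=6, h=5) → closed; open now [(2,4) g=1 f=8, (3,3) g=1 f=8, (4,3) g=2 f=8, (4,5) g=2 f=6]

expanded=(4,4); open=[(2,4) g=1 f=8, (3,3) g=1 f=8, (4,3) g=2 f=8, (4,5) g=2 f=6]; closed=[(3,4), (4,4)]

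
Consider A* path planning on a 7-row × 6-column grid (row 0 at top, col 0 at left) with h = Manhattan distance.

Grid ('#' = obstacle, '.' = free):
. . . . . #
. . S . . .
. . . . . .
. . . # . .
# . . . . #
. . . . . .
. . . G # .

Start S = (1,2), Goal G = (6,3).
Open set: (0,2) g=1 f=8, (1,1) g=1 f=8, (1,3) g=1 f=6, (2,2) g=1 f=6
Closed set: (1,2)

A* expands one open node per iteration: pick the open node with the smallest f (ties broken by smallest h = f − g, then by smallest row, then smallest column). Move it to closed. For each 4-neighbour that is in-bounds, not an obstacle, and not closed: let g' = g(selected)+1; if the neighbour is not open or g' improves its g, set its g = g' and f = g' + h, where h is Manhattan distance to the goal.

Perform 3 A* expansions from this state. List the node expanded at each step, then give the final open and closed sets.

step 1: expand (1,3) (f=6, h=5) → closed; open now [(0,2) g=1 f=8, (0,3) g=2 f=8, (1,1) g=1 f=8, (1,4) g=2 f=8, (2,2) g=1 f=6, (2,3) g=2 f=6]
step 2: expand (2,3) (f=6, h=4) → closed; open now [(0,2) g=1 f=8, (0,3) g=2 f=8, (1,1) g=1 f=8, (1,4) g=2 f=8, (2,2) g=1 f=6, (2,4) g=3 f=8]
step 3: expand (2,2) (f=6, h=5) → closed; open now [(0,2) g=1 f=8, (0,3) g=2 f=8, (1,1) g=1 f=8, (1,4) g=2 f=8, (2,1) g=2 f=8, (2,4) g=3 f=8, (3,2) g=2 f=6]

order=[(1,3) → (2,3) → (2,2)]; open=[(0,2) g=1 f=8, (0,3) g=2 f=8, (1,1) g=1 f=8, (1,4) g=2 f=8, (2,1) g=2 f=8, (2,4) g=3 f=8, (3,2) g=2 f=6]; closed=[(1,2), (1,3), (2,2), (2,3)]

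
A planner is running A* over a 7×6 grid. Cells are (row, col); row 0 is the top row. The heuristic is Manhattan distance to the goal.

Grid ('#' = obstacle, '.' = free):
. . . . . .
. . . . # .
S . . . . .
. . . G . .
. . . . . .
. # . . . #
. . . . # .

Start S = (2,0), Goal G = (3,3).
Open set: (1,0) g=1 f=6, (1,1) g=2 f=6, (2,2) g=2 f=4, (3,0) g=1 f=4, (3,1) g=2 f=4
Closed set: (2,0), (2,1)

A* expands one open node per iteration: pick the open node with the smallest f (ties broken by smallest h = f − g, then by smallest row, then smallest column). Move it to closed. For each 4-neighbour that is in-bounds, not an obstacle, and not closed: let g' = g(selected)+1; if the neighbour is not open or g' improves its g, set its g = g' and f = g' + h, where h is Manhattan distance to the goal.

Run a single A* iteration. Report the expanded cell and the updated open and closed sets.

expanded=(2,2); open=[(1,0) g=1 f=6, (1,1) g=2 f=6, (1,2) g=3 f=6, (2,3) g=3 f=4, (3,0) g=1 f=4, (3,1) g=2 f=4, (3,2) g=3 f=4]; closed=[(2,0), (2,1), (2,2)]

step 1: expand (2,2) (f=4, h=2) → closed; open now [(1,0) g=1 f=6, (1,1) g=2 f=6, (1,2) g=3 f=6, (2,3) g=3 f=4, (3,0) g=1 f=4, (3,1) g=2 f=4, (3,2) g=3 f=4]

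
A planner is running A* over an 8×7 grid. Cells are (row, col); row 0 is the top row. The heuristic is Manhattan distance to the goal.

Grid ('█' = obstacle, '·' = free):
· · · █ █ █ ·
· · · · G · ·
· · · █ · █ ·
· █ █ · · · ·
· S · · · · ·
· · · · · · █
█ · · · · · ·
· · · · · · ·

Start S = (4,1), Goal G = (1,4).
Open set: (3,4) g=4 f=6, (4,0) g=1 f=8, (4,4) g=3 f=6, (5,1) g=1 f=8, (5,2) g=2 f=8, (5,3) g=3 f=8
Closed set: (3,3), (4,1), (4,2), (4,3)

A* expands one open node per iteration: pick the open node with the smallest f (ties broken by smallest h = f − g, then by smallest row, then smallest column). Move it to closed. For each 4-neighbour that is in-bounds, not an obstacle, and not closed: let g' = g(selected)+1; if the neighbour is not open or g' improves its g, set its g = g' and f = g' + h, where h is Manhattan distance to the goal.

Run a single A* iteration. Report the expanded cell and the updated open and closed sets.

expanded=(3,4); open=[(2,4) g=5 f=6, (3,5) g=5 f=8, (4,0) g=1 f=8, (4,4) g=3 f=6, (5,1) g=1 f=8, (5,2) g=2 f=8, (5,3) g=3 f=8]; closed=[(3,3), (3,4), (4,1), (4,2), (4,3)]

step 1: expand (3,4) (f=6, h=2) → closed; open now [(2,4) g=5 f=6, (3,5) g=5 f=8, (4,0) g=1 f=8, (4,4) g=3 f=6, (5,1) g=1 f=8, (5,2) g=2 f=8, (5,3) g=3 f=8]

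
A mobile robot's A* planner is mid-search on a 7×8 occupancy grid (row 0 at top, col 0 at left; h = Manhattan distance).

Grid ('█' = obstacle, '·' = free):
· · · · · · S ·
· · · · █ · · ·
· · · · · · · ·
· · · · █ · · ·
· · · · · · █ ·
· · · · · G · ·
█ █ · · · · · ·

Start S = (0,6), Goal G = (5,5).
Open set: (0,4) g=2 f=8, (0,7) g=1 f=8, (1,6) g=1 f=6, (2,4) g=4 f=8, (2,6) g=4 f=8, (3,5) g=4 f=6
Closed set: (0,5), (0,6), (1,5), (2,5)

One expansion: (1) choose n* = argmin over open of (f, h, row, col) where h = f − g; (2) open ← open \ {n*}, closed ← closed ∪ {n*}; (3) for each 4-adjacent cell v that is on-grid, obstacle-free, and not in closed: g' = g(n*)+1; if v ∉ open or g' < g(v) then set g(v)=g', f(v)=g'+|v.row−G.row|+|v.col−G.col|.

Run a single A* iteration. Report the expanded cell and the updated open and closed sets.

expanded=(3,5); open=[(0,4) g=2 f=8, (0,7) g=1 f=8, (1,6) g=1 f=6, (2,4) g=4 f=8, (2,6) g=4 f=8, (3,6) g=5 f=8, (4,5) g=5 f=6]; closed=[(0,5), (0,6), (1,5), (2,5), (3,5)]

step 1: expand (3,5) (f=6, h=2) → closed; open now [(0,4) g=2 f=8, (0,7) g=1 f=8, (1,6) g=1 f=6, (2,4) g=4 f=8, (2,6) g=4 f=8, (3,6) g=5 f=8, (4,5) g=5 f=6]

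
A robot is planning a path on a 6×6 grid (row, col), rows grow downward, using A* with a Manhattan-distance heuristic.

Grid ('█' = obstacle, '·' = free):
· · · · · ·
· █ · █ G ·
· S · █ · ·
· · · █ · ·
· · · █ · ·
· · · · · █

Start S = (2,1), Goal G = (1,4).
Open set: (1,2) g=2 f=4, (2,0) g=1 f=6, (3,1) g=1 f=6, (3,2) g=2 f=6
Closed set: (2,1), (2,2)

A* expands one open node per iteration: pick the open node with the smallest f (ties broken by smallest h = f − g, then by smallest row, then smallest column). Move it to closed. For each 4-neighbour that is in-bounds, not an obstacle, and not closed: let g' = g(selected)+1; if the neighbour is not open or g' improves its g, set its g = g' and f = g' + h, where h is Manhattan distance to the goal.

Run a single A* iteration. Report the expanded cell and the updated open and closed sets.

expanded=(1,2); open=[(0,2) g=3 f=6, (2,0) g=1 f=6, (3,1) g=1 f=6, (3,2) g=2 f=6]; closed=[(1,2), (2,1), (2,2)]

step 1: expand (1,2) (f=4, h=2) → closed; open now [(0,2) g=3 f=6, (2,0) g=1 f=6, (3,1) g=1 f=6, (3,2) g=2 f=6]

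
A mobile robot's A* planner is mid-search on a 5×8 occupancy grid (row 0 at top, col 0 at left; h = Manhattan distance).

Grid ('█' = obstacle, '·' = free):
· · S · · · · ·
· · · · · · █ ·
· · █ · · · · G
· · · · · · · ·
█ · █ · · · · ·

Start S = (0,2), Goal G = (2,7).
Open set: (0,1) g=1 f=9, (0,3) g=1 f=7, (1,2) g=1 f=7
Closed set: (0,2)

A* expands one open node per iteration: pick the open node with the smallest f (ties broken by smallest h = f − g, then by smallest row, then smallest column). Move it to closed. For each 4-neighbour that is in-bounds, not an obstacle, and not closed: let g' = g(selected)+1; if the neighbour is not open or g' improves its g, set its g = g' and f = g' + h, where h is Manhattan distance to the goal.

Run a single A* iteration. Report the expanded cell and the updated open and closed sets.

step 1: expand (0,3) (f=7, h=6) → closed; open now [(0,1) g=1 f=9, (0,4) g=2 f=7, (1,2) g=1 f=7, (1,3) g=2 f=7]

expanded=(0,3); open=[(0,1) g=1 f=9, (0,4) g=2 f=7, (1,2) g=1 f=7, (1,3) g=2 f=7]; closed=[(0,2), (0,3)]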